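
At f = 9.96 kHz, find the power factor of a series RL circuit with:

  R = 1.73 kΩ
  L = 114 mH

Step 1 — Angular frequency: ω = 2π·f = 2π·9960 = 6.258e+04 rad/s.
Step 2 — Component impedances:
  R: Z = R = 1730 Ω
  L: Z = jωL = j·6.258e+04·0.114 = 0 + j7134 Ω
Step 3 — Series combination: Z_total = R + L = 1730 + j7134 Ω = 7341∠76.4° Ω.
Step 4 — Power factor: PF = cos(φ) = Re(Z)/|Z| = 1730/7341 = 0.2357.
Step 5 — Type: Im(Z) = 7134 ⇒ lagging (phase φ = 76.4°).

PF = 0.2357 (lagging, φ = 76.4°)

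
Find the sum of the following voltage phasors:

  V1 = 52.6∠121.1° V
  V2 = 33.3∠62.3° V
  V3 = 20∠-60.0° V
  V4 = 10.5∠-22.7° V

Step 1 — Convert each phasor to rectangular form:
  V1 = 52.6·(cos(121.1°) + j·sin(121.1°)) = -27.17 + j45.04 V
  V2 = 33.3·(cos(62.3°) + j·sin(62.3°)) = 15.48 + j29.48 V
  V3 = 20·(cos(-60.0°) + j·sin(-60.0°)) = 10 - j17.32 V
  V4 = 10.5·(cos(-22.7°) + j·sin(-22.7°)) = 9.687 - j4.052 V
Step 2 — Sum components: V_total = 7.996 + j53.15 V.
Step 3 — Convert to polar: |V_total| = 53.75 V, ∠V_total = 81.4°.

V_total = 53.75∠81.4° V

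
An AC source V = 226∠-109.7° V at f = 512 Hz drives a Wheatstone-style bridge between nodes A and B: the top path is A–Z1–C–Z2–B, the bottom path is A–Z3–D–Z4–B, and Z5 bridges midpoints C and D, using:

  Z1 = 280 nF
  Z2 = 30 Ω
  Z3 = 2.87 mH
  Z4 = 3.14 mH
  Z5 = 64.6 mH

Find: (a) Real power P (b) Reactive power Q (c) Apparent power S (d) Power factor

Step 1 — Angular frequency: ω = 2π·f = 2π·512 = 3217 rad/s.
Step 2 — Component impedances:
  Z1: Z = 1/(jωC) = -j/(ω·C) = 0 - j1110 Ω
  Z2: Z = R = 30 Ω
  Z3: Z = jωL = j·3217·0.00287 = 0 + j9.233 Ω
  Z4: Z = jωL = j·3217·0.00314 = 0 + j10.1 Ω
  Z5: Z = jωL = j·3217·0.0646 = 0 + j207.8 Ω
Step 3 — Bridge requires nodal analysis (the Z5 bridge couples midpoints C and D, so the two paths cannot be reduced to a simple series/parallel combination). Setting node B to ground and injecting 1 A at node A, the 3-node admittance system at A, C, D solves to V_A = Z_AB = 0.02643 + j19.19 Ω = 19.2∠89.9° Ω.
Step 4 — Source phasor: V = 226∠-109.7° V = -76.18 - j212.8 V.
Step 5 — Current: I = V / Z = -11.09 + j3.954 A = 11.77∠160.4° A.
Step 6 — Complex power: S = V·I* = 3.663 + j2661 VA.
Step 7 — Real power: P = Re(S) = 3.663 W.
Step 8 — Reactive power: Q = Im(S) = 2661 VAR.
Step 9 — Apparent power: |S| = 2661 VA.
Step 10 — Power factor: PF = P/|S| = 0.001377 (lagging).

(a) P = 3.663 W  (b) Q = 2661 VAR  (c) S = 2661 VA  (d) PF = 0.001377 (lagging)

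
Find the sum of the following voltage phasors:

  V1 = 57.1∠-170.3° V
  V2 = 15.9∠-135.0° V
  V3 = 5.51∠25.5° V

Step 1 — Convert each phasor to rectangular form:
  V1 = 57.1·(cos(-170.3°) + j·sin(-170.3°)) = -56.28 - j9.621 V
  V2 = 15.9·(cos(-135.0°) + j·sin(-135.0°)) = -11.24 - j11.24 V
  V3 = 5.51·(cos(25.5°) + j·sin(25.5°)) = 4.973 + j2.372 V
Step 2 — Sum components: V_total = -62.55 - j18.49 V.
Step 3 — Convert to polar: |V_total| = 65.23 V, ∠V_total = -163.5°.

V_total = 65.23∠-163.5° V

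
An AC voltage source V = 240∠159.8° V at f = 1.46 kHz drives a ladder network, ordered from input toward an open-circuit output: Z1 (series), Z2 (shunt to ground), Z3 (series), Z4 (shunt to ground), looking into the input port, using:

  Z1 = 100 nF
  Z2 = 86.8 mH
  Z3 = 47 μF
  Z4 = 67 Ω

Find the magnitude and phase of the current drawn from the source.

Step 1 — Angular frequency: ω = 2π·f = 2π·1460 = 9173 rad/s.
Step 2 — Component impedances:
  Z1: Z = 1/(jωC) = -j/(ω·C) = 0 - j1090 Ω
  Z2: Z = jωL = j·9173·0.0868 = 0 + j796.3 Ω
  Z3: Z = 1/(jωC) = -j/(ω·C) = 0 - j2.319 Ω
  Z4: Z = R = 67 Ω
Step 3 — Ladder network (open output): work backward from the far end, alternating series and parallel combinations. Z_in = 66.92 - j1087 Ω = 1089∠-86.5° Ω.
Step 4 — Source phasor: V = 240∠159.8° V = -225.2 + j82.87 V.
Step 5 — Ohm's law: I = V / Z_total = (-225.2 + j82.87) / (66.92 - j1087) = -0.08868 - j0.2018 A.
Step 6 — Convert to polar: |I| = 0.2204 A, ∠I = -113.7°.

I = 0.2204∠-113.7° A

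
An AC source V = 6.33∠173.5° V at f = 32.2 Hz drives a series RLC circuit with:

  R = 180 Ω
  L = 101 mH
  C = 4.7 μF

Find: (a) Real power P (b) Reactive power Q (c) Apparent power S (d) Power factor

Step 1 — Angular frequency: ω = 2π·f = 2π·32.2 = 202.3 rad/s.
Step 2 — Component impedances:
  R: Z = R = 180 Ω
  L: Z = jωL = j·202.3·0.101 = 0 + j20.43 Ω
  C: Z = 1/(jωC) = -j/(ω·C) = 0 - j1052 Ω
Step 3 — Series combination: Z_total = R + L + C = 180 - j1031 Ω = 1047∠-80.1° Ω.
Step 4 — Source phasor: V = 6.33∠173.5° V = -6.289 + j0.7166 V.
Step 5 — Current: I = V / Z = -0.001707 - j0.005801 A = 0.006047∠-106.4° A.
Step 6 — Complex power: S = V·I* = 0.006582 - j0.03771 VA.
Step 7 — Real power: P = Re(S) = 0.006582 W.
Step 8 — Reactive power: Q = Im(S) = -0.03771 VAR.
Step 9 — Apparent power: |S| = 0.03828 VA.
Step 10 — Power factor: PF = P/|S| = 0.172 (leading).

(a) P = 0.006582 W  (b) Q = -0.03771 VAR  (c) S = 0.03828 VA  (d) PF = 0.172 (leading)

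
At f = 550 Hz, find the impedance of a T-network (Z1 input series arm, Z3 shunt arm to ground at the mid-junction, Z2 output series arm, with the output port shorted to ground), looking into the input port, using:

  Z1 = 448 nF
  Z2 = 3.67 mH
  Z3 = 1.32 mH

Step 1 — Angular frequency: ω = 2π·f = 2π·550 = 3456 rad/s.
Step 2 — Component impedances:
  Z1: Z = 1/(jωC) = -j/(ω·C) = 0 - j645.9 Ω
  Z2: Z = jωL = j·3456·0.00367 = 0 + j12.68 Ω
  Z3: Z = jωL = j·3456·0.00132 = 0 + j4.562 Ω
Step 3 — With the output port shorted to ground, the output series arm Z2 runs from the junction to ground; the shunt arm Z3 also runs from the junction to ground. They appear in parallel: Z3 || Z2 = 0 + j3.355 Ω.
Step 4 — Series with input arm Z1: Z_in = Z1 + (Z3 || Z2) = 0 - j642.6 Ω = 642.6∠-90.0° Ω.

Z = 0 - j642.6 Ω = 642.6∠-90.0° Ω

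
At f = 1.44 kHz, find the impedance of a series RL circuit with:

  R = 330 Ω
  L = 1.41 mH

Step 1 — Angular frequency: ω = 2π·f = 2π·1440 = 9048 rad/s.
Step 2 — Component impedances:
  R: Z = R = 330 Ω
  L: Z = jωL = j·9048·0.00141 = 0 + j12.76 Ω
Step 3 — Series combination: Z_total = R + L = 330 + j12.76 Ω = 330.2∠2.2° Ω.

Z = 330 + j12.76 Ω = 330.2∠2.2° Ω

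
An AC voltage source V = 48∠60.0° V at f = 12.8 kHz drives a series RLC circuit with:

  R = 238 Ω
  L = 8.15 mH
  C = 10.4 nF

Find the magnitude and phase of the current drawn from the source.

Step 1 — Angular frequency: ω = 2π·f = 2π·1.28e+04 = 8.042e+04 rad/s.
Step 2 — Component impedances:
  R: Z = R = 238 Ω
  L: Z = jωL = j·8.042e+04·0.00815 = 0 + j655.5 Ω
  C: Z = 1/(jωC) = -j/(ω·C) = 0 - j1196 Ω
Step 3 — Series combination: Z_total = R + L + C = 238 - j540.1 Ω = 590.2∠-66.2° Ω.
Step 4 — Source phasor: V = 48∠60.0° V = 24 + j41.57 V.
Step 5 — Ohm's law: I = V / Z_total = (24 + j41.57) / (238 - j540.1) = -0.04805 + j0.06561 A.
Step 6 — Convert to polar: |I| = 0.08132 A, ∠I = 126.2°.

I = 0.08132∠126.2° A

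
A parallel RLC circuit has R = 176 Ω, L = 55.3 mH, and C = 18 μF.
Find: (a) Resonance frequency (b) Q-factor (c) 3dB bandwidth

Step 1 — Resonance: ω₀ = 1/√(LC) = 1/√(0.0553·1.8e-05) = 1002 rad/s.
Step 2 — f₀ = ω₀/(2π) = 159.5 Hz.
Step 3 — Parallel Q: Q = R/(ω₀L) = 176/(1002·0.0553) = 3.175.
Step 4 — Bandwidth: Δω = ω₀/Q = 315.7 rad/s; BW = Δω/(2π) = 50.24 Hz.

(a) f₀ = 159.5 Hz  (b) Q = 3.175  (c) BW = 50.24 Hz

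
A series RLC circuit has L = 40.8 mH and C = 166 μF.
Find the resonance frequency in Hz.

Step 1 — Resonance condition Im(Z)=0 gives ω₀ = 1/√(LC).
Step 2 — ω₀ = 1/√(0.0408·0.000166) = 384.3 rad/s.
Step 3 — f₀ = ω₀/(2π) = 61.16 Hz.

f₀ = 61.16 Hz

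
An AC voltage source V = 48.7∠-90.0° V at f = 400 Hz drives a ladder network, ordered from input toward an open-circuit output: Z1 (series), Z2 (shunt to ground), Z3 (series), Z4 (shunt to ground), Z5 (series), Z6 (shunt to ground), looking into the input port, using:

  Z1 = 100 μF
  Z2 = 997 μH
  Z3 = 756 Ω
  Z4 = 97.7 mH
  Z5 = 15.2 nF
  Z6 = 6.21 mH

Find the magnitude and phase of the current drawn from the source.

Step 1 — Angular frequency: ω = 2π·f = 2π·400 = 2513 rad/s.
Step 2 — Component impedances:
  Z1: Z = 1/(jωC) = -j/(ω·C) = 0 - j3.979 Ω
  Z2: Z = jωL = j·2513·0.000997 = 0 + j2.506 Ω
  Z3: Z = R = 756 Ω
  Z4: Z = jωL = j·2513·0.0977 = 0 + j245.5 Ω
  Z5: Z = 1/(jωC) = -j/(ω·C) = 0 - j2.618e+04 Ω
  Z6: Z = jωL = j·2513·0.00621 = 0 + j15.61 Ω
Step 3 — Ladder network (open output): work backward from the far end, alternating series and parallel combinations. Z_in = 0.007484 - j1.476 Ω = 1.476∠-89.7° Ω.
Step 4 — Source phasor: V = 48.7∠-90.0° V = 0 - j48.7 V.
Step 5 — Ohm's law: I = V / Z_total = (0 - j48.7) / (0.007484 - j1.476) = 33 - j0.1674 A.
Step 6 — Convert to polar: |I| = 33 A, ∠I = -0.3°.

I = 33∠-0.3° A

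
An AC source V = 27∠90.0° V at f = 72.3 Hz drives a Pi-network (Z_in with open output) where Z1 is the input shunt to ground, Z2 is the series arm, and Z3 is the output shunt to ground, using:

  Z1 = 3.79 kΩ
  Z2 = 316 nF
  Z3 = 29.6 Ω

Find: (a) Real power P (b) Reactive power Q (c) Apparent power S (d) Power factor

Step 1 — Angular frequency: ω = 2π·f = 2π·72.3 = 454.3 rad/s.
Step 2 — Component impedances:
  Z1: Z = R = 3790 Ω
  Z2: Z = 1/(jωC) = -j/(ω·C) = 0 - j6966 Ω
  Z3: Z = R = 29.6 Ω
Step 3 — With open output, the series arm Z2 and the output shunt Z3 appear in series to ground: Z2 + Z3 = 29.6 - j6966 Ω.
Step 4 — Parallel with input shunt Z1: Z_in = Z1 || (Z2 + Z3) = 2921 - j1585 Ω = 3323∠-28.5° Ω.
Step 5 — Source phasor: V = 27∠90.0° V = 0 + j27 V.
Step 6 — Current: I = V / Z = -0.003876 + j0.00714 A = 0.008125∠118.5° A.
Step 7 — Complex power: S = V·I* = 0.1928 - j0.1046 VA.
Step 8 — Real power: P = Re(S) = 0.1928 W.
Step 9 — Reactive power: Q = Im(S) = -0.1046 VAR.
Step 10 — Apparent power: |S| = 0.2194 VA.
Step 11 — Power factor: PF = P/|S| = 0.8789 (leading).

(a) P = 0.1928 W  (b) Q = -0.1046 VAR  (c) S = 0.2194 VA  (d) PF = 0.8789 (leading)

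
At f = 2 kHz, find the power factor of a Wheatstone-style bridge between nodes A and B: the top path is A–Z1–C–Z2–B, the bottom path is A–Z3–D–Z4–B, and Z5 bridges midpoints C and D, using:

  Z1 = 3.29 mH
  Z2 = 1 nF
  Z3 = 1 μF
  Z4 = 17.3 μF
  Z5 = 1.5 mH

Step 1 — Angular frequency: ω = 2π·f = 2π·2000 = 1.257e+04 rad/s.
Step 2 — Component impedances:
  Z1: Z = jωL = j·1.257e+04·0.00329 = 0 + j41.34 Ω
  Z2: Z = 1/(jωC) = -j/(ω·C) = 0 - j7.958e+04 Ω
  Z3: Z = 1/(jωC) = -j/(ω·C) = 0 - j79.58 Ω
  Z4: Z = 1/(jωC) = -j/(ω·C) = 0 - j4.6 Ω
  Z5: Z = jωL = j·1.257e+04·0.0015 = 0 + j18.85 Ω
Step 3 — Bridge requires nodal analysis (the Z5 bridge couples midpoints C and D, so the two paths cannot be reduced to a simple series/parallel combination). Setting node B to ground and injecting 1 A at node A, the 3-node admittance system at A, C, D solves to V_A = Z_AB = 0 + j242.6 Ω = 242.6∠90.0° Ω.
Step 4 — Power factor: PF = cos(φ) = Re(Z)/|Z| = 0/242.6 = 0.
Step 5 — Type: Im(Z) = 242.6 ⇒ lagging (phase φ = 90.0°).

PF = 0 (lagging, φ = 90.0°)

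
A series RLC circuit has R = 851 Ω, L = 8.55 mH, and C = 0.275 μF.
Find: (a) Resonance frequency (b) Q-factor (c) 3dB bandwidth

Step 1 — Resonance: ω₀ = 1/√(LC) = 1/√(0.00855·2.75e-07) = 2.062e+04 rad/s.
Step 2 — f₀ = ω₀/(2π) = 3282 Hz.
Step 3 — Series Q: Q = ω₀L/R = 2.062e+04·0.00855/851 = 0.2072.
Step 4 — Bandwidth: Δω = ω₀/Q = 9.953e+04 rad/s; BW = Δω/(2π) = 1.584e+04 Hz.

(a) f₀ = 3282 Hz  (b) Q = 0.2072  (c) BW = 1.584e+04 Hz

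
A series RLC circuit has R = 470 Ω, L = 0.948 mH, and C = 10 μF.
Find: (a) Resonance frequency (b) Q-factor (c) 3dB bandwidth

Step 1 — Resonance: ω₀ = 1/√(LC) = 1/√(0.000948·1e-05) = 1.027e+04 rad/s.
Step 2 — f₀ = ω₀/(2π) = 1635 Hz.
Step 3 — Series Q: Q = ω₀L/R = 1.027e+04·0.000948/470 = 0.02072.
Step 4 — Bandwidth: Δω = ω₀/Q = 4.958e+05 rad/s; BW = Δω/(2π) = 7.891e+04 Hz.

(a) f₀ = 1635 Hz  (b) Q = 0.02072  (c) BW = 7.891e+04 Hz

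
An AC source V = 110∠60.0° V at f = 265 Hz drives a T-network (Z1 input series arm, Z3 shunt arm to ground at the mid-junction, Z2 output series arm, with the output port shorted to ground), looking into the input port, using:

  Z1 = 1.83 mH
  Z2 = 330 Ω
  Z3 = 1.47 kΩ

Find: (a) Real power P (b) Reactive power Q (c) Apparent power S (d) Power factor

Step 1 — Angular frequency: ω = 2π·f = 2π·265 = 1665 rad/s.
Step 2 — Component impedances:
  Z1: Z = jωL = j·1665·0.00183 = 0 + j3.047 Ω
  Z2: Z = R = 330 Ω
  Z3: Z = R = 1470 Ω
Step 3 — With the output port shorted to ground, the output series arm Z2 runs from the junction to ground; the shunt arm Z3 also runs from the junction to ground. They appear in parallel: Z3 || Z2 = 269.5 Ω.
Step 4 — Series with input arm Z1: Z_in = Z1 + (Z3 || Z2) = 269.5 + j3.047 Ω = 269.5∠0.6° Ω.
Step 5 — Source phasor: V = 110∠60.0° V = 55 + j95.26 V.
Step 6 — Current: I = V / Z = 0.2081 + j0.3511 A = 0.4081∠59.4° A.
Step 7 — Complex power: S = V·I* = 44.89 + j0.5076 VA.
Step 8 — Real power: P = Re(S) = 44.89 W.
Step 9 — Reactive power: Q = Im(S) = 0.5076 VAR.
Step 10 — Apparent power: |S| = 44.9 VA.
Step 11 — Power factor: PF = P/|S| = 0.9999 (lagging).

(a) P = 44.89 W  (b) Q = 0.5076 VAR  (c) S = 44.9 VA  (d) PF = 0.9999 (lagging)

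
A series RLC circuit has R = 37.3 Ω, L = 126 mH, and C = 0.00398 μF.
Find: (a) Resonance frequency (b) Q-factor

Step 1 — Resonance condition Im(Z)=0 gives ω₀ = 1/√(LC).
Step 2 — ω₀ = 1/√(0.126·3.98e-09) = 4.466e+04 rad/s.
Step 3 — f₀ = ω₀/(2π) = 7107 Hz.
Step 4 — Series Q: Q = ω₀L/R = 4.466e+04·0.126/37.3 = 150.8.

(a) f₀ = 7107 Hz  (b) Q = 150.8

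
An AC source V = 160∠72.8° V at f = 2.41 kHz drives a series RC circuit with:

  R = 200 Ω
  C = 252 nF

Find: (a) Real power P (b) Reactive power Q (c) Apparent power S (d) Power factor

Step 1 — Angular frequency: ω = 2π·f = 2π·2410 = 1.514e+04 rad/s.
Step 2 — Component impedances:
  R: Z = R = 200 Ω
  C: Z = 1/(jωC) = -j/(ω·C) = 0 - j262.1 Ω
Step 3 — Series combination: Z_total = R + C = 200 - j262.1 Ω = 329.7∠-52.6° Ω.
Step 4 — Source phasor: V = 160∠72.8° V = 47.31 + j152.8 V.
Step 5 — Current: I = V / Z = -0.2815 + j0.3954 A = 0.4853∠125.4° A.
Step 6 — Complex power: S = V·I* = 47.11 - j61.73 VA.
Step 7 — Real power: P = Re(S) = 47.11 W.
Step 8 — Reactive power: Q = Im(S) = -61.73 VAR.
Step 9 — Apparent power: |S| = 77.66 VA.
Step 10 — Power factor: PF = P/|S| = 0.6067 (leading).

(a) P = 47.11 W  (b) Q = -61.73 VAR  (c) S = 77.66 VA  (d) PF = 0.6067 (leading)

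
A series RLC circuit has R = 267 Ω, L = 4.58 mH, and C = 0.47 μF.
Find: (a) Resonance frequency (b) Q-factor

Step 1 — Resonance condition Im(Z)=0 gives ω₀ = 1/√(LC).
Step 2 — ω₀ = 1/√(0.00458·4.7e-07) = 2.155e+04 rad/s.
Step 3 — f₀ = ω₀/(2π) = 3430 Hz.
Step 4 — Series Q: Q = ω₀L/R = 2.155e+04·0.00458/267 = 0.3697.

(a) f₀ = 3430 Hz  (b) Q = 0.3697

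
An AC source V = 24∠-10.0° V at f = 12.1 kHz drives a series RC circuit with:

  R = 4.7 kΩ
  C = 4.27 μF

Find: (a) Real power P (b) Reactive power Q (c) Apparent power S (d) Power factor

Step 1 — Angular frequency: ω = 2π·f = 2π·1.21e+04 = 7.603e+04 rad/s.
Step 2 — Component impedances:
  R: Z = R = 4700 Ω
  C: Z = 1/(jωC) = -j/(ω·C) = 0 - j3.08 Ω
Step 3 — Series combination: Z_total = R + C = 4700 - j3.08 Ω = 4700∠-0.0° Ω.
Step 4 — Source phasor: V = 24∠-10.0° V = 23.64 - j4.168 V.
Step 5 — Current: I = V / Z = 0.005029 - j0.0008834 A = 0.005106∠-10.0° A.
Step 6 — Complex power: S = V·I* = 0.1226 - j8.032e-05 VA.
Step 7 — Real power: P = Re(S) = 0.1226 W.
Step 8 — Reactive power: Q = Im(S) = -8.032e-05 VAR.
Step 9 — Apparent power: |S| = 0.1226 VA.
Step 10 — Power factor: PF = P/|S| = 1 (leading).

(a) P = 0.1226 W  (b) Q = -8.032e-05 VAR  (c) S = 0.1226 VA  (d) PF = 1 (leading)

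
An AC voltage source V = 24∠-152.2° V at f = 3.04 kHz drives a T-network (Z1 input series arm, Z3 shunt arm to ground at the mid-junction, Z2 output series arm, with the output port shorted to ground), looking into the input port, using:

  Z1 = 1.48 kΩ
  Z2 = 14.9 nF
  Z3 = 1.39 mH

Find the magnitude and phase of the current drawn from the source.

Step 1 — Angular frequency: ω = 2π·f = 2π·3040 = 1.91e+04 rad/s.
Step 2 — Component impedances:
  Z1: Z = R = 1480 Ω
  Z2: Z = 1/(jωC) = -j/(ω·C) = 0 - j3514 Ω
  Z3: Z = jωL = j·1.91e+04·0.00139 = 0 + j26.55 Ω
Step 3 — With the output port shorted to ground, the output series arm Z2 runs from the junction to ground; the shunt arm Z3 also runs from the junction to ground. They appear in parallel: Z3 || Z2 = 0 + j26.75 Ω.
Step 4 — Series with input arm Z1: Z_in = Z1 + (Z3 || Z2) = 1480 + j26.75 Ω = 1480∠1.0° Ω.
Step 5 — Source phasor: V = 24∠-152.2° V = -21.23 - j11.19 V.
Step 6 — Ohm's law: I = V / Z_total = (-21.23 - j11.19) / (1480 + j26.75) = -0.01448 - j0.007301 A.
Step 7 — Convert to polar: |I| = 0.01621 A, ∠I = -153.2°.

I = 0.01621∠-153.2° A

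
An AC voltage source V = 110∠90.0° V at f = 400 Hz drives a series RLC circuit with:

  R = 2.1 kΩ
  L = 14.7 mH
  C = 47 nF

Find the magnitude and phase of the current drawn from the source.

Step 1 — Angular frequency: ω = 2π·f = 2π·400 = 2513 rad/s.
Step 2 — Component impedances:
  R: Z = R = 2100 Ω
  L: Z = jωL = j·2513·0.0147 = 0 + j36.95 Ω
  C: Z = 1/(jωC) = -j/(ω·C) = 0 - j8466 Ω
Step 3 — Series combination: Z_total = R + L + C = 2100 - j8429 Ω = 8686∠-76.0° Ω.
Step 4 — Source phasor: V = 110∠90.0° V = 0 + j110 V.
Step 5 — Ohm's law: I = V / Z_total = (0 + j110) / (2100 - j8429) = -0.01229 + j0.003061 A.
Step 6 — Convert to polar: |I| = 0.01266 A, ∠I = 166.0°.

I = 0.01266∠166.0° A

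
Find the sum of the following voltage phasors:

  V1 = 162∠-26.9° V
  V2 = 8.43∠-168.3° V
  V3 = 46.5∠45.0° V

Step 1 — Convert each phasor to rectangular form:
  V1 = 162·(cos(-26.9°) + j·sin(-26.9°)) = 144.5 - j73.29 V
  V2 = 8.43·(cos(-168.3°) + j·sin(-168.3°)) = -8.255 - j1.709 V
  V3 = 46.5·(cos(45.0°) + j·sin(45.0°)) = 32.88 + j32.88 V
Step 2 — Sum components: V_total = 169.1 - j42.12 V.
Step 3 — Convert to polar: |V_total| = 174.3 V, ∠V_total = -14.0°.

V_total = 174.3∠-14.0° V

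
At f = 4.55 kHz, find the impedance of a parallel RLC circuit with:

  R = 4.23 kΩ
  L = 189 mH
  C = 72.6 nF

Step 1 — Angular frequency: ω = 2π·f = 2π·4550 = 2.859e+04 rad/s.
Step 2 — Component impedances:
  R: Z = R = 4230 Ω
  L: Z = jωL = j·2.859e+04·0.189 = 0 + j5403 Ω
  C: Z = 1/(jωC) = -j/(ω·C) = 0 - j481.8 Ω
Step 3 — Parallel combination: 1/Z_total = 1/R + 1/L + 1/C; Z_total = 65.13 - j520.8 Ω = 524.9∠-82.9° Ω.

Z = 65.13 - j520.8 Ω = 524.9∠-82.9° Ω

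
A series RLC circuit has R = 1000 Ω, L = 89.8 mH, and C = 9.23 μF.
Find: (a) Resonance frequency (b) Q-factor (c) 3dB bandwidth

Step 1 — Resonance: ω₀ = 1/√(LC) = 1/√(0.0898·9.23e-06) = 1098 rad/s.
Step 2 — f₀ = ω₀/(2π) = 174.8 Hz.
Step 3 — Series Q: Q = ω₀L/R = 1098·0.0898/1000 = 0.09864.
Step 4 — Bandwidth: Δω = ω₀/Q = 1.114e+04 rad/s; BW = Δω/(2π) = 1772 Hz.

(a) f₀ = 174.8 Hz  (b) Q = 0.09864  (c) BW = 1772 Hz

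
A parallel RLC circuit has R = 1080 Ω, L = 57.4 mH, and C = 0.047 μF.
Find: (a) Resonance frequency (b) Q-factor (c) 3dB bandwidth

Step 1 — Resonance: ω₀ = 1/√(LC) = 1/√(0.0574·4.7e-08) = 1.925e+04 rad/s.
Step 2 — f₀ = ω₀/(2π) = 3064 Hz.
Step 3 — Parallel Q: Q = R/(ω₀L) = 1080/(1.925e+04·0.0574) = 0.9773.
Step 4 — Bandwidth: Δω = ω₀/Q = 1.97e+04 rad/s; BW = Δω/(2π) = 3135 Hz.

(a) f₀ = 3064 Hz  (b) Q = 0.9773  (c) BW = 3135 Hz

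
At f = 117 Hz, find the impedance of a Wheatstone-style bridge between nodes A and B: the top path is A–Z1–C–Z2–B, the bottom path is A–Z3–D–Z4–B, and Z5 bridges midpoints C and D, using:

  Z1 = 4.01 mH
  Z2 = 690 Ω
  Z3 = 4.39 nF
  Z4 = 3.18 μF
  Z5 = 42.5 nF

Step 1 — Angular frequency: ω = 2π·f = 2π·117 = 735.1 rad/s.
Step 2 — Component impedances:
  Z1: Z = jωL = j·735.1·0.00401 = 0 + j2.948 Ω
  Z2: Z = R = 690 Ω
  Z3: Z = 1/(jωC) = -j/(ω·C) = 0 - j3.099e+05 Ω
  Z4: Z = 1/(jωC) = -j/(ω·C) = 0 - j427.8 Ω
  Z5: Z = 1/(jωC) = -j/(ω·C) = 0 - j3.201e+04 Ω
Step 3 — Bridge requires nodal analysis (the Z5 bridge couples midpoints C and D, so the two paths cannot be reduced to a simple series/parallel combination). Setting node B to ground and injecting 1 A at node A, the 3-node admittance system at A, C, D solves to V_A = Z_AB = 689.6 - j13.22 Ω = 689.8∠-1.1° Ω.

Z = 689.6 - j13.22 Ω = 689.8∠-1.1° Ω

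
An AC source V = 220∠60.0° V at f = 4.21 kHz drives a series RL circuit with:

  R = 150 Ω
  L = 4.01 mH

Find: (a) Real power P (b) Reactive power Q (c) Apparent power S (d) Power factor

Step 1 — Angular frequency: ω = 2π·f = 2π·4210 = 2.645e+04 rad/s.
Step 2 — Component impedances:
  R: Z = R = 150 Ω
  L: Z = jωL = j·2.645e+04·0.00401 = 0 + j106.1 Ω
Step 3 — Series combination: Z_total = R + L = 150 + j106.1 Ω = 183.7∠35.3° Ω.
Step 4 — Source phasor: V = 220∠60.0° V = 110 + j190.5 V.
Step 5 — Current: I = V / Z = 1.088 + j0.501 A = 1.198∠24.7° A.
Step 6 — Complex power: S = V·I* = 215.1 + j152.1 VA.
Step 7 — Real power: P = Re(S) = 215.1 W.
Step 8 — Reactive power: Q = Im(S) = 152.1 VAR.
Step 9 — Apparent power: |S| = 263.5 VA.
Step 10 — Power factor: PF = P/|S| = 0.8165 (lagging).

(a) P = 215.1 W  (b) Q = 152.1 VAR  (c) S = 263.5 VA  (d) PF = 0.8165 (lagging)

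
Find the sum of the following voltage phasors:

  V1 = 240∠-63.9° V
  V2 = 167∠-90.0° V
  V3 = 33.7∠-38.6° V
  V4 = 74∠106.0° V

Step 1 — Convert each phasor to rectangular form:
  V1 = 240·(cos(-63.9°) + j·sin(-63.9°)) = 105.6 - j215.5 V
  V2 = 167·(cos(-90.0°) + j·sin(-90.0°)) = 0 - j167 V
  V3 = 33.7·(cos(-38.6°) + j·sin(-38.6°)) = 26.34 - j21.02 V
  V4 = 74·(cos(106.0°) + j·sin(106.0°)) = -20.4 + j71.13 V
Step 2 — Sum components: V_total = 111.5 - j332.4 V.
Step 3 — Convert to polar: |V_total| = 350.6 V, ∠V_total = -71.5°.

V_total = 350.6∠-71.5° V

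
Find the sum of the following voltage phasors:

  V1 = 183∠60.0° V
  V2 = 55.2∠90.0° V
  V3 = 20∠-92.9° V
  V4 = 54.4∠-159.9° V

Step 1 — Convert each phasor to rectangular form:
  V1 = 183·(cos(60.0°) + j·sin(60.0°)) = 91.5 + j158.5 V
  V2 = 55.2·(cos(90.0°) + j·sin(90.0°)) = 0 + j55.2 V
  V3 = 20·(cos(-92.9°) + j·sin(-92.9°)) = -1.012 - j19.97 V
  V4 = 54.4·(cos(-159.9°) + j·sin(-159.9°)) = -51.09 - j18.7 V
Step 2 — Sum components: V_total = 39.4 + j175 V.
Step 3 — Convert to polar: |V_total| = 179.4 V, ∠V_total = 77.3°.

V_total = 179.4∠77.3° V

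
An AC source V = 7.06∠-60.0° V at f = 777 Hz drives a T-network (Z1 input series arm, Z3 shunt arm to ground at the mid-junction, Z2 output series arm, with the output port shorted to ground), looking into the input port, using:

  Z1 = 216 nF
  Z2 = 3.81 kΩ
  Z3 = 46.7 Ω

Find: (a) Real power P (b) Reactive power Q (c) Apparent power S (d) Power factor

Step 1 — Angular frequency: ω = 2π·f = 2π·777 = 4882 rad/s.
Step 2 — Component impedances:
  Z1: Z = 1/(jωC) = -j/(ω·C) = 0 - j948.3 Ω
  Z2: Z = R = 3810 Ω
  Z3: Z = R = 46.7 Ω
Step 3 — With the output port shorted to ground, the output series arm Z2 runs from the junction to ground; the shunt arm Z3 also runs from the junction to ground. They appear in parallel: Z3 || Z2 = 46.13 Ω.
Step 4 — Series with input arm Z1: Z_in = Z1 + (Z3 || Z2) = 46.13 - j948.3 Ω = 949.4∠-87.2° Ω.
Step 5 — Source phasor: V = 7.06∠-60.0° V = 3.53 - j6.114 V.
Step 6 — Current: I = V / Z = 0.006613 + j0.003401 A = 0.007436∠27.2° A.
Step 7 — Complex power: S = V·I* = 0.002551 - j0.05244 VA.
Step 8 — Real power: P = Re(S) = 0.002551 W.
Step 9 — Reactive power: Q = Im(S) = -0.05244 VAR.
Step 10 — Apparent power: |S| = 0.0525 VA.
Step 11 — Power factor: PF = P/|S| = 0.04859 (leading).

(a) P = 0.002551 W  (b) Q = -0.05244 VAR  (c) S = 0.0525 VA  (d) PF = 0.04859 (leading)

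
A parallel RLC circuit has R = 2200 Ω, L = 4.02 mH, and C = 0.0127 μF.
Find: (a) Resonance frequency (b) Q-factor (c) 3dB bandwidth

Step 1 — Resonance: ω₀ = 1/√(LC) = 1/√(0.00402·1.27e-08) = 1.4e+05 rad/s.
Step 2 — f₀ = ω₀/(2π) = 2.227e+04 Hz.
Step 3 — Parallel Q: Q = R/(ω₀L) = 2200/(1.4e+05·0.00402) = 3.91.
Step 4 — Bandwidth: Δω = ω₀/Q = 3.579e+04 rad/s; BW = Δω/(2π) = 5696 Hz.

(a) f₀ = 2.227e+04 Hz  (b) Q = 3.91  (c) BW = 5696 Hz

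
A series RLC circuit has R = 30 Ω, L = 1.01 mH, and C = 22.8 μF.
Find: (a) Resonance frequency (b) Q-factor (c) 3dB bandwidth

Step 1 — Resonance: ω₀ = 1/√(LC) = 1/√(0.00101·2.28e-05) = 6590 rad/s.
Step 2 — f₀ = ω₀/(2π) = 1049 Hz.
Step 3 — Series Q: Q = ω₀L/R = 6590·0.00101/30 = 0.2219.
Step 4 — Bandwidth: Δω = ω₀/Q = 2.97e+04 rad/s; BW = Δω/(2π) = 4727 Hz.

(a) f₀ = 1049 Hz  (b) Q = 0.2219  (c) BW = 4727 Hz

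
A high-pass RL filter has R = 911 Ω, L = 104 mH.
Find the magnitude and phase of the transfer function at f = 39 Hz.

Step 1 — Angular frequency: ω = 2π·39 = 245 rad/s.
Step 2 — Transfer function: H(jω) = jωL/(R + jωL).
Step 3 — Numerator jωL = j·25.48; denominator R + jωL = 911 + j25.48.
Step 4 — H = 0.000782 + j0.02795.
Step 5 — Magnitude: |H| = 0.02796 (-31.1 dB); phase: φ = 88.4°.

|H| = 0.02796 (-31.1 dB), φ = 88.4°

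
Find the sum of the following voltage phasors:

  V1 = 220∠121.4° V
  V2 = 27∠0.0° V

Step 1 — Convert each phasor to rectangular form:
  V1 = 220·(cos(121.4°) + j·sin(121.4°)) = -114.6 + j187.8 V
  V2 = 27·(cos(0.0°) + j·sin(0.0°)) = 27 V
Step 2 — Sum components: V_total = -87.62 + j187.8 V.
Step 3 — Convert to polar: |V_total| = 207.2 V, ∠V_total = 115.0°.

V_total = 207.2∠115.0° V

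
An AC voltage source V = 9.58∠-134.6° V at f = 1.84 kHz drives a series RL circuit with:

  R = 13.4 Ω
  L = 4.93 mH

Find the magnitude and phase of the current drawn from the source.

Step 1 — Angular frequency: ω = 2π·f = 2π·1840 = 1.156e+04 rad/s.
Step 2 — Component impedances:
  R: Z = R = 13.4 Ω
  L: Z = jωL = j·1.156e+04·0.00493 = 0 + j57 Ω
Step 3 — Series combination: Z_total = R + L = 13.4 + j57 Ω = 58.55∠76.8° Ω.
Step 4 — Source phasor: V = 9.58∠-134.6° V = -6.727 - j6.821 V.
Step 5 — Ohm's law: I = V / Z_total = (-6.727 - j6.821) / (13.4 + j57) = -0.1397 + j0.08517 A.
Step 6 — Convert to polar: |I| = 0.1636 A, ∠I = 148.6°.

I = 0.1636∠148.6° A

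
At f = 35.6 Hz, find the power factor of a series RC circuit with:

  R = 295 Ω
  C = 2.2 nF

Step 1 — Angular frequency: ω = 2π·f = 2π·35.6 = 223.7 rad/s.
Step 2 — Component impedances:
  R: Z = R = 295 Ω
  C: Z = 1/(jωC) = -j/(ω·C) = 0 - j2.032e+06 Ω
Step 3 — Series combination: Z_total = R + C = 295 - j2.032e+06 Ω = 2.032e+06∠-90.0° Ω.
Step 4 — Power factor: PF = cos(φ) = Re(Z)/|Z| = 295/2.032e+06 = 0.0001452.
Step 5 — Type: Im(Z) = -2.032e+06 ⇒ leading (phase φ = -90.0°).

PF = 0.0001452 (leading, φ = -90.0°)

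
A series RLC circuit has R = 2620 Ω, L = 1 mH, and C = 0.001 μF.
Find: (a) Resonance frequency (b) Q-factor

Step 1 — Resonance condition Im(Z)=0 gives ω₀ = 1/√(LC).
Step 2 — ω₀ = 1/√(0.001·1e-09) = 1e+06 rad/s.
Step 3 — f₀ = ω₀/(2π) = 1.592e+05 Hz.
Step 4 — Series Q: Q = ω₀L/R = 1e+06·0.001/2620 = 0.3817.

(a) f₀ = 1.592e+05 Hz  (b) Q = 0.3817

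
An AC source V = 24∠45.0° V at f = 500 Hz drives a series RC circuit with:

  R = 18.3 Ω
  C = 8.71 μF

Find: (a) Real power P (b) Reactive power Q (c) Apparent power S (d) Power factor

Step 1 — Angular frequency: ω = 2π·f = 2π·500 = 3142 rad/s.
Step 2 — Component impedances:
  R: Z = R = 18.3 Ω
  C: Z = 1/(jωC) = -j/(ω·C) = 0 - j36.55 Ω
Step 3 — Series combination: Z_total = R + C = 18.3 - j36.55 Ω = 40.87∠-63.4° Ω.
Step 4 — Source phasor: V = 24∠45.0° V = 16.97 + j16.97 V.
Step 5 — Current: I = V / Z = -0.1854 + j0.5572 A = 0.5872∠108.4° A.
Step 6 — Complex power: S = V·I* = 6.31 - j12.6 VA.
Step 7 — Real power: P = Re(S) = 6.31 W.
Step 8 — Reactive power: Q = Im(S) = -12.6 VAR.
Step 9 — Apparent power: |S| = 14.09 VA.
Step 10 — Power factor: PF = P/|S| = 0.4477 (leading).

(a) P = 6.31 W  (b) Q = -12.6 VAR  (c) S = 14.09 VA  (d) PF = 0.4477 (leading)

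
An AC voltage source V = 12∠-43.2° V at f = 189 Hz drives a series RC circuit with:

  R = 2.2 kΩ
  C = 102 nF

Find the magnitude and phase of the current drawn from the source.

Step 1 — Angular frequency: ω = 2π·f = 2π·189 = 1188 rad/s.
Step 2 — Component impedances:
  R: Z = R = 2200 Ω
  C: Z = 1/(jωC) = -j/(ω·C) = 0 - j8256 Ω
Step 3 — Series combination: Z_total = R + C = 2200 - j8256 Ω = 8544∠-75.1° Ω.
Step 4 — Source phasor: V = 12∠-43.2° V = 8.748 - j8.215 V.
Step 5 — Ohm's law: I = V / Z_total = (8.748 - j8.215) / (2200 - j8256) = 0.001193 + j0.0007418 A.
Step 6 — Convert to polar: |I| = 0.001405 A, ∠I = 31.9°.

I = 0.001405∠31.9° A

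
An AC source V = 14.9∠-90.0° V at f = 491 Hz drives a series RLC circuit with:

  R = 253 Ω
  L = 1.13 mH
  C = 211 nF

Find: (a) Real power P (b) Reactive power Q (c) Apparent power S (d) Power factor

Step 1 — Angular frequency: ω = 2π·f = 2π·491 = 3085 rad/s.
Step 2 — Component impedances:
  R: Z = R = 253 Ω
  L: Z = jωL = j·3085·0.00113 = 0 + j3.486 Ω
  C: Z = 1/(jωC) = -j/(ω·C) = 0 - j1536 Ω
Step 3 — Series combination: Z_total = R + L + C = 253 - j1533 Ω = 1553∠-80.6° Ω.
Step 4 — Source phasor: V = 14.9∠-90.0° V = 0 - j14.9 V.
Step 5 — Current: I = V / Z = 0.009463 - j0.001562 A = 0.009591∠-9.4° A.
Step 6 — Complex power: S = V·I* = 0.02327 - j0.141 VA.
Step 7 — Real power: P = Re(S) = 0.02327 W.
Step 8 — Reactive power: Q = Im(S) = -0.141 VAR.
Step 9 — Apparent power: |S| = 0.1429 VA.
Step 10 — Power factor: PF = P/|S| = 0.1629 (leading).

(a) P = 0.02327 W  (b) Q = -0.141 VAR  (c) S = 0.1429 VA  (d) PF = 0.1629 (leading)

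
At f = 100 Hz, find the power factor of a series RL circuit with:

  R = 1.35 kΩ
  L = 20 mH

Step 1 — Angular frequency: ω = 2π·f = 2π·100 = 628.3 rad/s.
Step 2 — Component impedances:
  R: Z = R = 1350 Ω
  L: Z = jωL = j·628.3·0.02 = 0 + j12.57 Ω
Step 3 — Series combination: Z_total = R + L = 1350 + j12.57 Ω = 1350∠0.5° Ω.
Step 4 — Power factor: PF = cos(φ) = Re(Z)/|Z| = 1350/1350 = 1.
Step 5 — Type: Im(Z) = 12.57 ⇒ lagging (phase φ = 0.5°).

PF = 1 (lagging, φ = 0.5°)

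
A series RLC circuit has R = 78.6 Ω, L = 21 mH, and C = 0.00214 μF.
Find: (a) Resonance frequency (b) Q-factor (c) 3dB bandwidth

Step 1 — Resonance: ω₀ = 1/√(LC) = 1/√(0.021·2.14e-09) = 1.492e+05 rad/s.
Step 2 — f₀ = ω₀/(2π) = 2.374e+04 Hz.
Step 3 — Series Q: Q = ω₀L/R = 1.492e+05·0.021/78.6 = 39.85.
Step 4 — Bandwidth: Δω = ω₀/Q = 3743 rad/s; BW = Δω/(2π) = 595.7 Hz.

(a) f₀ = 2.374e+04 Hz  (b) Q = 39.85  (c) BW = 595.7 Hz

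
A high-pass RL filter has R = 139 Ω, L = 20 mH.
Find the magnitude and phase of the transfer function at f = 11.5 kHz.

Step 1 — Angular frequency: ω = 2π·1.15e+04 = 7.226e+04 rad/s.
Step 2 — Transfer function: H(jω) = jωL/(R + jωL).
Step 3 — Numerator jωL = j·1445; denominator R + jωL = 139 + j1445.
Step 4 — H = 0.9908 + j0.0953.
Step 5 — Magnitude: |H| = 0.9954 (-0.0 dB); phase: φ = 5.5°.

|H| = 0.9954 (-0.0 dB), φ = 5.5°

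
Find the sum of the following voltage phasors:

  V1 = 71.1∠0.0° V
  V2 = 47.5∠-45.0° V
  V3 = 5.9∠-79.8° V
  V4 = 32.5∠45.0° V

Step 1 — Convert each phasor to rectangular form:
  V1 = 71.1·(cos(0.0°) + j·sin(0.0°)) = 71.1 V
  V2 = 47.5·(cos(-45.0°) + j·sin(-45.0°)) = 33.59 - j33.59 V
  V3 = 5.9·(cos(-79.8°) + j·sin(-79.8°)) = 1.045 - j5.807 V
  V4 = 32.5·(cos(45.0°) + j·sin(45.0°)) = 22.98 + j22.98 V
Step 2 — Sum components: V_total = 128.7 - j16.41 V.
Step 3 — Convert to polar: |V_total| = 129.8 V, ∠V_total = -7.3°.

V_total = 129.8∠-7.3° V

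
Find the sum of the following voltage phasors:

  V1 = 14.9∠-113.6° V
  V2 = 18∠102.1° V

Step 1 — Convert each phasor to rectangular form:
  V1 = 14.9·(cos(-113.6°) + j·sin(-113.6°)) = -5.965 - j13.65 V
  V2 = 18·(cos(102.1°) + j·sin(102.1°)) = -3.773 + j17.6 V
Step 2 — Sum components: V_total = -9.738 + j3.946 V.
Step 3 — Convert to polar: |V_total| = 10.51 V, ∠V_total = 157.9°.

V_total = 10.51∠157.9° V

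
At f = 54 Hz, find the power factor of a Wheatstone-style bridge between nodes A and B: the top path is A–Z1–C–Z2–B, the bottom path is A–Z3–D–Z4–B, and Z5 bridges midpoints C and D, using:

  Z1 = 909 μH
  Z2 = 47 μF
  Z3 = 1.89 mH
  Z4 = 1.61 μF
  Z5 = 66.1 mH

Step 1 — Angular frequency: ω = 2π·f = 2π·54 = 339.3 rad/s.
Step 2 — Component impedances:
  Z1: Z = jωL = j·339.3·0.000909 = 0 + j0.3084 Ω
  Z2: Z = 1/(jωC) = -j/(ω·C) = 0 - j62.71 Ω
  Z3: Z = jωL = j·339.3·0.00189 = 0 + j0.6413 Ω
  Z4: Z = 1/(jωC) = -j/(ω·C) = 0 - j1831 Ω
  Z5: Z = jωL = j·339.3·0.0661 = 0 + j22.43 Ω
Step 3 — Bridge requires nodal analysis (the Z5 bridge couples midpoints C and D, so the two paths cannot be reduced to a simple series/parallel combination). Setting node B to ground and injecting 1 A at node A, the 3-node admittance system at A, C, D solves to V_A = Z_AB = 0 - j60.35 Ω = 60.35∠-90.0° Ω.
Step 4 — Power factor: PF = cos(φ) = Re(Z)/|Z| = -0/60.35 = -0.
Step 5 — Type: Im(Z) = -60.35 ⇒ leading (phase φ = -90.0°).

PF = -0 (leading, φ = -90.0°)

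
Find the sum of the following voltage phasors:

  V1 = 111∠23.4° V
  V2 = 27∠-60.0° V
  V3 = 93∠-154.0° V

Step 1 — Convert each phasor to rectangular form:
  V1 = 111·(cos(23.4°) + j·sin(23.4°)) = 101.9 + j44.08 V
  V2 = 27·(cos(-60.0°) + j·sin(-60.0°)) = 13.5 - j23.38 V
  V3 = 93·(cos(-154.0°) + j·sin(-154.0°)) = -83.59 - j40.77 V
Step 2 — Sum components: V_total = 31.78 - j20.07 V.
Step 3 — Convert to polar: |V_total| = 37.59 V, ∠V_total = -32.3°.

V_total = 37.59∠-32.3° V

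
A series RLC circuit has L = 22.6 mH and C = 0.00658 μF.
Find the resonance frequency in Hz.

Step 1 — Resonance condition Im(Z)=0 gives ω₀ = 1/√(LC).
Step 2 — ω₀ = 1/√(0.0226·6.58e-09) = 8.2e+04 rad/s.
Step 3 — f₀ = ω₀/(2π) = 1.305e+04 Hz.

f₀ = 1.305e+04 Hz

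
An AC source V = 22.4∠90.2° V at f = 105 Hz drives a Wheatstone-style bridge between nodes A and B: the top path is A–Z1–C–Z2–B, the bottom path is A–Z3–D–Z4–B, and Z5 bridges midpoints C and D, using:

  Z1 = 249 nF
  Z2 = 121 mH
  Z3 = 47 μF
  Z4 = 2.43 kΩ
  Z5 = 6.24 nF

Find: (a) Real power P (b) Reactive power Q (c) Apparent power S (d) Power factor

Step 1 — Angular frequency: ω = 2π·f = 2π·105 = 659.7 rad/s.
Step 2 — Component impedances:
  Z1: Z = 1/(jωC) = -j/(ω·C) = 0 - j6087 Ω
  Z2: Z = jωL = j·659.7·0.121 = 0 + j79.83 Ω
  Z3: Z = 1/(jωC) = -j/(ω·C) = 0 - j32.25 Ω
  Z4: Z = R = 2430 Ω
  Z5: Z = 1/(jωC) = -j/(ω·C) = 0 - j2.429e+05 Ω
Step 3 — Bridge requires nodal analysis (the Z5 bridge couples midpoints C and D, so the two paths cannot be reduced to a simple series/parallel combination). Setting node B to ground and injecting 1 A at node A, the 3-node admittance system at A, C, D solves to V_A = Z_AB = 2054 - j879.7 Ω = 2235∠-23.2° Ω.
Step 4 — Source phasor: V = 22.4∠90.2° V = -0.07819 + j22.4 V.
Step 5 — Current: I = V / Z = -0.003978 + j0.0092 A = 0.01002∠113.4° A.
Step 6 — Complex power: S = V·I* = 0.2064 - j0.08838 VA.
Step 7 — Real power: P = Re(S) = 0.2064 W.
Step 8 — Reactive power: Q = Im(S) = -0.08838 VAR.
Step 9 — Apparent power: |S| = 0.2245 VA.
Step 10 — Power factor: PF = P/|S| = 0.9193 (leading).

(a) P = 0.2064 W  (b) Q = -0.08838 VAR  (c) S = 0.2245 VA  (d) PF = 0.9193 (leading)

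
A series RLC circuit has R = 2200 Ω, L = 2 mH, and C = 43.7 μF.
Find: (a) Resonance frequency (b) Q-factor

Step 1 — Resonance condition Im(Z)=0 gives ω₀ = 1/√(LC).
Step 2 — ω₀ = 1/√(0.002·4.37e-05) = 3383 rad/s.
Step 3 — f₀ = ω₀/(2π) = 538.3 Hz.
Step 4 — Series Q: Q = ω₀L/R = 3383·0.002/2200 = 0.003075.

(a) f₀ = 538.3 Hz  (b) Q = 0.003075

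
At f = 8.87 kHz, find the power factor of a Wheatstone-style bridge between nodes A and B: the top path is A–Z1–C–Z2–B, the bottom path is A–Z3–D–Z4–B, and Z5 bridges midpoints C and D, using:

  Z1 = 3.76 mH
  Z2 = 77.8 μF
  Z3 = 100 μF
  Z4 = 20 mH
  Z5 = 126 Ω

Step 1 — Angular frequency: ω = 2π·f = 2π·8870 = 5.573e+04 rad/s.
Step 2 — Component impedances:
  Z1: Z = jωL = j·5.573e+04·0.00376 = 0 + j209.6 Ω
  Z2: Z = 1/(jωC) = -j/(ω·C) = 0 - j0.2306 Ω
  Z3: Z = 1/(jωC) = -j/(ω·C) = 0 - j0.1794 Ω
  Z4: Z = jωL = j·5.573e+04·0.02 = 0 + j1115 Ω
  Z5: Z = R = 126 Ω
Step 3 — Bridge requires nodal analysis (the Z5 bridge couples midpoints C and D, so the two paths cannot be reduced to a simple series/parallel combination). Setting node B to ground and injecting 1 A at node A, the 3-node admittance system at A, C, D solves to V_A = Z_AB = 83.56 + j59.33 Ω = 102.5∠35.4° Ω.
Step 4 — Power factor: PF = cos(φ) = Re(Z)/|Z| = 83.564/102.48 = 0.8154.
Step 5 — Type: Im(Z) = 59.33 ⇒ lagging (phase φ = 35.4°).

PF = 0.8154 (lagging, φ = 35.4°)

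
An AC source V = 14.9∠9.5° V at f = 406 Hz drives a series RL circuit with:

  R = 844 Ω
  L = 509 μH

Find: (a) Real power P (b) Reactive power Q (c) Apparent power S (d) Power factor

Step 1 — Angular frequency: ω = 2π·f = 2π·406 = 2551 rad/s.
Step 2 — Component impedances:
  R: Z = R = 844 Ω
  L: Z = jωL = j·2551·0.000509 = 0 + j1.298 Ω
Step 3 — Series combination: Z_total = R + L = 844 + j1.298 Ω = 844∠0.1° Ω.
Step 4 — Source phasor: V = 14.9∠9.5° V = 14.7 + j2.459 V.
Step 5 — Current: I = V / Z = 0.01742 + j0.002887 A = 0.01765∠9.4° A.
Step 6 — Complex power: S = V·I* = 0.263 + j0.0004047 VA.
Step 7 — Real power: P = Re(S) = 0.263 W.
Step 8 — Reactive power: Q = Im(S) = 0.0004047 VAR.
Step 9 — Apparent power: |S| = 0.263 VA.
Step 10 — Power factor: PF = P/|S| = 1 (lagging).

(a) P = 0.263 W  (b) Q = 0.0004047 VAR  (c) S = 0.263 VA  (d) PF = 1 (lagging)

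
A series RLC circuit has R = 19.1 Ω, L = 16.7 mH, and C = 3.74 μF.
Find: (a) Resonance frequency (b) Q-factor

Step 1 — Resonance condition Im(Z)=0 gives ω₀ = 1/√(LC).
Step 2 — ω₀ = 1/√(0.0167·3.74e-06) = 4001 rad/s.
Step 3 — f₀ = ω₀/(2π) = 636.8 Hz.
Step 4 — Series Q: Q = ω₀L/R = 4001·0.0167/19.1 = 3.499.

(a) f₀ = 636.8 Hz  (b) Q = 3.499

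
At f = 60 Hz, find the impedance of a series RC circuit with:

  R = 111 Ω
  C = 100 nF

Step 1 — Angular frequency: ω = 2π·f = 2π·60 = 377 rad/s.
Step 2 — Component impedances:
  R: Z = R = 111 Ω
  C: Z = 1/(jωC) = -j/(ω·C) = 0 - j2.653e+04 Ω
Step 3 — Series combination: Z_total = R + C = 111 - j2.653e+04 Ω = 2.653e+04∠-89.8° Ω.

Z = 111 - j2.653e+04 Ω = 2.653e+04∠-89.8° Ω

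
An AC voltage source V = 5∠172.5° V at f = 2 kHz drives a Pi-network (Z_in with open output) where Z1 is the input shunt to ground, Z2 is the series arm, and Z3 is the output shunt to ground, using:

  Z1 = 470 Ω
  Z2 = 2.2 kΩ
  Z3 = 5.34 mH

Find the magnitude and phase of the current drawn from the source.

Step 1 — Angular frequency: ω = 2π·f = 2π·2000 = 1.257e+04 rad/s.
Step 2 — Component impedances:
  Z1: Z = R = 470 Ω
  Z2: Z = R = 2200 Ω
  Z3: Z = jωL = j·1.257e+04·0.00534 = 0 + j67.1 Ω
Step 3 — With open output, the series arm Z2 and the output shunt Z3 appear in series to ground: Z2 + Z3 = 2200 + j67.1 Ω.
Step 4 — Parallel with input shunt Z1: Z_in = Z1 || (Z2 + Z3) = 387.3 + j2.078 Ω = 387.3∠0.3° Ω.
Step 5 — Source phasor: V = 5∠172.5° V = -4.957 + j0.6526 V.
Step 6 — Ohm's law: I = V / Z_total = (-4.957 + j0.6526) / (387.3 + j2.078) = -0.01279 + j0.001754 A.
Step 7 — Convert to polar: |I| = 0.01291 A, ∠I = 172.2°.

I = 0.01291∠172.2° A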